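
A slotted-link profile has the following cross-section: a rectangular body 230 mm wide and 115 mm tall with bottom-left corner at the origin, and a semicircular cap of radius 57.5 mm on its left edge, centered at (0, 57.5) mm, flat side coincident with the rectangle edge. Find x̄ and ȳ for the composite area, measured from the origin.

x̄ = 92.12 mm, ȳ = 57.50 mm

rectangular body: A = 230 × 115 = 26450.00, centroid at (115.00, 57.50).
semicircular end: A = ½π·57.5² = 5193.45, centroid at (-24.40, 57.50).
ΣA = 31643.45 mm²
ΣAx̄ = (26450.00)(115.00) + (5193.45)(-24.40) = 2915010.42 mm³
ΣAȳ = (26450.00)(57.50) + (5193.45)(57.50) = 1819498.11 mm³
x̄ = 2915010.42 / 31643.45 = 92.12 mm
ȳ = 1819498.11 / 31643.45 = 57.50 mm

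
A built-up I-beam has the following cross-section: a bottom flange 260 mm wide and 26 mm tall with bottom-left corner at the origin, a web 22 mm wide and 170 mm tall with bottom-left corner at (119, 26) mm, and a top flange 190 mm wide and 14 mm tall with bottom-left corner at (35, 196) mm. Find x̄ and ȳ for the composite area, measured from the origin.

x̄ = 130.00 mm, ȳ = 79.26 mm

bottom flange: A = 260 × 26 = 6760.00, centroid at (130.00, 13.00).
web: A = 22 × 170 = 3740.00, centroid at (130.00, 111.00).
top flange: A = 190 × 14 = 2660.00, centroid at (130.00, 203.00).
ΣA = 13160.00 mm², ΣAx̄ = 1710800.00 mm³, ΣAȳ = 1043000.00 mm³.
x̄ = 1710800.00/13160.00 = 130.00 mm; ȳ = 1043000.00/13160.00 = 79.26 mm.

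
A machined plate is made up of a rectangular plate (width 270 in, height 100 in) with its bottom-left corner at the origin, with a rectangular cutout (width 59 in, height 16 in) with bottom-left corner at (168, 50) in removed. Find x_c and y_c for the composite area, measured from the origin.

plate: A = 270 × 100 = 27000.00, centroid at (135.00, 50.00).
hole: A = −(59 × 16) = -944.00, centroid at (197.50, 58.00).
ΣA = 26056.00 in²
ΣAx_c = (27000.00)(135.00) + (-944.00)(197.50) = 3458560.00 in³
ΣAy_c = (27000.00)(50.00) + (-944.00)(58.00) = 1295248.00 in³
x_c = 3458560.00 / 26056.00 = 132.74 in
y_c = 1295248.00 / 26056.00 = 49.71 in

x_c = 132.74 in, y_c = 49.71 in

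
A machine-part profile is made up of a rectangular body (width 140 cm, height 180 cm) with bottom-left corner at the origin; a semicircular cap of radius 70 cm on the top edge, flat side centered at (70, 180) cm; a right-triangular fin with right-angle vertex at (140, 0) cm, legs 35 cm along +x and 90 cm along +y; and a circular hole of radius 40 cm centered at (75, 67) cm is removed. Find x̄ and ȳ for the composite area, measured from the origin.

x̄ = 73.51 cm, ȳ = 122.01 cm

Part | A | x̄ᵢ | ȳᵢ | A·x̄ᵢ | A·ȳᵢ
rectangular body | 25200.00 | 70.00 | 90.00 | 1764000.00 | 2268000.00
semicircular top | 7696.90 | 70.00 | 209.71 | 538783.14 | 1614109.03
triangular fin | 1575.00 | 151.67 | 30.00 | 238875.00 | 47250.00
hole | -5026.55 | 75.00 | 67.00 | -376991.12 | -336778.73
Σ | 29445.35 |  |  | 2164667.02 | 3592580.29
x̄ = 2164667.02 / 29445.35 = 73.51 cm
ȳ = 3592580.29 / 29445.35 = 122.01 cm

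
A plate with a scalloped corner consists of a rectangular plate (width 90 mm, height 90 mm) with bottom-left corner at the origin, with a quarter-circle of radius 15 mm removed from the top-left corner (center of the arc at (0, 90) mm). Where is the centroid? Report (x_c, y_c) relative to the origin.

x_c = 45.86 mm, y_c = 44.14 mm

Part | A | x̄ᵢ | ȳᵢ | A·x̄ᵢ | A·ȳᵢ
plate | 8100.00 | 45.00 | 45.00 | 364500.00 | 364500.00
removed quarter-circle | -176.71 | 6.37 | 83.63 | -1125.00 | -14779.31
Σ | 7923.29 |  |  | 363375.00 | 349720.69
x_c = 363375.00 / 7923.29 = 45.86 mm
y_c = 349720.69 / 7923.29 = 44.14 mm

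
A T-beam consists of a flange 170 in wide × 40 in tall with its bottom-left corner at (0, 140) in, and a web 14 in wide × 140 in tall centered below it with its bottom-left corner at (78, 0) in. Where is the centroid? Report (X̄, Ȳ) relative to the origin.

web: A = 14 × 140 = 1960.00, centroid at (85.00, 70.00).
flange: A = 170 × 40 = 6800.00, centroid at (85.00, 160.00).
ΣA = 8760.00 in²
ΣAX̄ = (1960.00)(85.00) + (6800.00)(85.00) = 744600.00 in³
ΣAȲ = (1960.00)(70.00) + (6800.00)(160.00) = 1225200.00 in³
X̄ = 744600.00 / 8760.00 = 85.00 in
Ȳ = 1225200.00 / 8760.00 = 139.86 in

X̄ = 85.00 in, Ȳ = 139.86 in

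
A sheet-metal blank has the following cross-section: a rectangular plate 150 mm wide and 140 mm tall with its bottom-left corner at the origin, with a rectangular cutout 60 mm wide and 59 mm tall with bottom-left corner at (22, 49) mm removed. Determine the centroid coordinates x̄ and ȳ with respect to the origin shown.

x̄ = 79.66 mm, ȳ = 68.28 mm

Part | A | x̄ᵢ | ȳᵢ | A·x̄ᵢ | A·ȳᵢ
plate | 21000.00 | 75.00 | 70.00 | 1575000.00 | 1470000.00
hole | -3540.00 | 52.00 | 78.50 | -184080.00 | -277890.00
Σ | 17460.00 |  |  | 1390920.00 | 1192110.00
x̄ = 1390920.00 / 17460.00 = 79.66 mm
ȳ = 1192110.00 / 17460.00 = 68.28 mm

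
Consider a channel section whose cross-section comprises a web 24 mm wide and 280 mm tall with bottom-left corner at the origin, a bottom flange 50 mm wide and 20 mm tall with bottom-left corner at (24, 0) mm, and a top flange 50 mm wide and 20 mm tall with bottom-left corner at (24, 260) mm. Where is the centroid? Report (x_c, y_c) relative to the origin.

web: A = 24 × 280 = 6720.00, centroid at (12.00, 140.00).
bottom flange: A = 50 × 20 = 1000.00, centroid at (49.00, 10.00).
top flange: A = 50 × 20 = 1000.00, centroid at (49.00, 270.00).
ΣA = 8720.00 mm²
ΣAx_c = (6720.00)(12.00) + (1000.00)(49.00) + (1000.00)(49.00) = 178640.00 mm³
ΣAy_c = (6720.00)(140.00) + (1000.00)(10.00) + (1000.00)(270.00) = 1220800.00 mm³
x_c = 178640.00 / 8720.00 = 20.49 mm
y_c = 1220800.00 / 8720.00 = 140.00 mm

x_c = 20.49 mm, y_c = 140.00 mm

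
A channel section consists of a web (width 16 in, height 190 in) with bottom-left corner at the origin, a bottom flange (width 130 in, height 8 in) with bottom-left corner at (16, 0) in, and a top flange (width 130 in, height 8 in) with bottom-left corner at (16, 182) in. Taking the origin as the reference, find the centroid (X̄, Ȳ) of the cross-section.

X̄ = 37.66 in, Ȳ = 95.00 in

web: A = 16 × 190 = 3040.00, centroid at (8.00, 95.00).
bottom flange: A = 130 × 8 = 1040.00, centroid at (81.00, 4.00).
top flange: A = 130 × 8 = 1040.00, centroid at (81.00, 186.00).
ΣA = 5120.00 in²
ΣAX̄ = (3040.00)(8.00) + (1040.00)(81.00) + (1040.00)(81.00) = 192800.00 in³
ΣAȲ = (3040.00)(95.00) + (1040.00)(4.00) + (1040.00)(186.00) = 486400.00 in³
X̄ = 192800.00 / 5120.00 = 37.66 in
Ȳ = 486400.00 / 5120.00 = 95.00 in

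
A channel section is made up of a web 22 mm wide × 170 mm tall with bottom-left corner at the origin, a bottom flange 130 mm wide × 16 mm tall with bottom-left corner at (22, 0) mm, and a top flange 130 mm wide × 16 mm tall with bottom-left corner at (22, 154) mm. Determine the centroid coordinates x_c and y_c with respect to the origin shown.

x_c = 51.02 mm, y_c = 85.00 mm

Part | A | x̄ᵢ | ȳᵢ | A·x̄ᵢ | A·ȳᵢ
web | 3740.00 | 11.00 | 85.00 | 41140.00 | 317900.00
bottom flange | 2080.00 | 87.00 | 8.00 | 180960.00 | 16640.00
top flange | 2080.00 | 87.00 | 162.00 | 180960.00 | 336960.00
Σ | 7900.00 |  |  | 403060.00 | 671500.00
x_c = 403060.00 / 7900.00 = 51.02 mm
y_c = 671500.00 / 7900.00 = 85.00 mm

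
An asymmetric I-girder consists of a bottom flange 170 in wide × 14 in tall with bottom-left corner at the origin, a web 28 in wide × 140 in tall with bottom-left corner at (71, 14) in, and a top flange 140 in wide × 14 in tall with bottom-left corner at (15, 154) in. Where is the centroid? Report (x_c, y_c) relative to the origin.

x_c = 85.00 in, y_c = 80.08 in

Part | A | x̄ᵢ | ȳᵢ | A·x̄ᵢ | A·ȳᵢ
bottom flange | 2380.00 | 85.00 | 7.00 | 202300.00 | 16660.00
web | 3920.00 | 85.00 | 84.00 | 333200.00 | 329280.00
top flange | 1960.00 | 85.00 | 161.00 | 166600.00 | 315560.00
Σ | 8260.00 |  |  | 702100.00 | 661500.00
x_c = 702100.00 / 8260.00 = 85.00 in
y_c = 661500.00 / 8260.00 = 80.08 in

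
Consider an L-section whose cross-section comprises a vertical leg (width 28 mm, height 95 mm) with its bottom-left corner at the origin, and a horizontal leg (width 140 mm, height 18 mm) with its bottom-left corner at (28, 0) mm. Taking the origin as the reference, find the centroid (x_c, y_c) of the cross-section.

x_c = 54.86 mm, y_c = 28.77 mm

vertical leg: A = 28 × 95 = 2660.00, centroid at (14.00, 47.50).
horizontal leg: A = 140 × 18 = 2520.00, centroid at (98.00, 9.00).
ΣA = 5180.00 mm²
ΣAx_c = (2660.00)(14.00) + (2520.00)(98.00) = 284200.00 mm³
ΣAy_c = (2660.00)(47.50) + (2520.00)(9.00) = 149030.00 mm³
x_c = 284200.00 / 5180.00 = 54.86 mm
y_c = 149030.00 / 5180.00 = 28.77 mm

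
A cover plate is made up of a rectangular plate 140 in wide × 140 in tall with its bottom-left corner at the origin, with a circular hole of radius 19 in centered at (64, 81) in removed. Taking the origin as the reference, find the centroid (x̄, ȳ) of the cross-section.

plate: A = 140 × 140 = 19600.00, centroid at (70.00, 70.00).
hole: A = −π·19² = -1134.11, centroid at (64.00, 81.00).
ΣA = 18465.89 in²
ΣAx̄ = (19600.00)(70.00) + (-1134.11)(64.00) = 1299416.64 in³
ΣAȳ = (19600.00)(70.00) + (-1134.11)(81.00) = 1280136.69 in³
x̄ = 1299416.64 / 18465.89 = 70.37 in
ȳ = 1280136.69 / 18465.89 = 69.32 in

x̄ = 70.37 in, ȳ = 69.32 in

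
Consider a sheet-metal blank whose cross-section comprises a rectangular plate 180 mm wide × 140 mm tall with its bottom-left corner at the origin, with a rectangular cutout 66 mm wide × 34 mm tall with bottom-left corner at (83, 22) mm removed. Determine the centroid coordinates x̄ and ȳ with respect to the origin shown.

x̄ = 87.46 mm, ȳ = 73.03 mm

Part | A | x̄ᵢ | ȳᵢ | A·x̄ᵢ | A·ȳᵢ
plate | 25200.00 | 90.00 | 70.00 | 2268000.00 | 1764000.00
hole | -2244.00 | 116.00 | 39.00 | -260304.00 | -87516.00
Σ | 22956.00 |  |  | 2007696.00 | 1676484.00
x̄ = 2007696.00 / 22956.00 = 87.46 mm
ȳ = 1676484.00 / 22956.00 = 73.03 mm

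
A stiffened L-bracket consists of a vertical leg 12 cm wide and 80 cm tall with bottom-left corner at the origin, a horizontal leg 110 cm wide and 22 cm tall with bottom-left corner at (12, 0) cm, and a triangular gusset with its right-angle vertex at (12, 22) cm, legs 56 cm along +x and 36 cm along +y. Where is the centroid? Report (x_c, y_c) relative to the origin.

vertical leg: A = 12 × 80 = 960.00, centroid at (6.00, 40.00).
horizontal leg: A = 110 × 22 = 2420.00, centroid at (67.00, 11.00).
gusset: A = ½·56·36 = 1008.00, centroid at (30.67, 34.00).
ΣA = 4388.00 cm²
ΣAx_c = (960.00)(6.00) + (2420.00)(67.00) + (1008.00)(30.67) = 198812.00 cm³
ΣAy_c = (960.00)(40.00) + (2420.00)(11.00) + (1008.00)(34.00) = 99292.00 cm³
x_c = 198812.00 / 4388.00 = 45.31 cm
y_c = 99292.00 / 4388.00 = 22.63 cm

x_c = 45.31 cm, y_c = 22.63 cm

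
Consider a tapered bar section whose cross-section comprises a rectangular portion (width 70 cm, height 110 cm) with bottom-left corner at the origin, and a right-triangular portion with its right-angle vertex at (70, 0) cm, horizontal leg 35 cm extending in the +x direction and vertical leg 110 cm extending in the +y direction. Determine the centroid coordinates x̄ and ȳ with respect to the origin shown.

rectangular portion: A = 70 × 110 = 7700.00, centroid at (35.00, 55.00).
triangular portion: A = ½·35·110 = 1925.00, centroid at (81.67, 36.67).
ΣA = 9625.00 cm²
ΣAx̄ = (7700.00)(35.00) + (1925.00)(81.67) = 426708.33 cm³
ΣAȳ = (7700.00)(55.00) + (1925.00)(36.67) = 494083.33 cm³
x̄ = 426708.33 / 9625.00 = 44.33 cm
ȳ = 494083.33 / 9625.00 = 51.33 cm

x̄ = 44.33 cm, ȳ = 51.33 cm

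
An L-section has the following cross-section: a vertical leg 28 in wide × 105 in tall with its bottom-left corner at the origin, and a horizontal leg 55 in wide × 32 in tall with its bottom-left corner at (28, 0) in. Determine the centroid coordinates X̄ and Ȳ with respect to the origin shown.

vertical leg: A = 28 × 105 = 2940.00, centroid at (14.00, 52.50).
horizontal leg: A = 55 × 32 = 1760.00, centroid at (55.50, 16.00).
ΣA = 4700.00 in², ΣAX̄ = 138840.00 in³, ΣAȲ = 182510.00 in³.
X̄ = 138840.00/4700.00 = 29.54 in; Ȳ = 182510.00/4700.00 = 38.83 in.

X̄ = 29.54 in, Ȳ = 38.83 in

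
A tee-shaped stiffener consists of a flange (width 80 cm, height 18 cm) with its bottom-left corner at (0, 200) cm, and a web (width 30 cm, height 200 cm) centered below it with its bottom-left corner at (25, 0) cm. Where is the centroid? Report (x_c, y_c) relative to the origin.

web: A = 30 × 200 = 6000.00, centroid at (40.00, 100.00).
flange: A = 80 × 18 = 1440.00, centroid at (40.00, 209.00).
ΣA = 7440.00 cm², ΣAx_c = 297600.00 cm³, ΣAy_c = 900960.00 cm³.
x_c = 297600.00/7440.00 = 40.00 cm; y_c = 900960.00/7440.00 = 121.10 cm.

x_c = 40.00 cm, y_c = 121.10 cm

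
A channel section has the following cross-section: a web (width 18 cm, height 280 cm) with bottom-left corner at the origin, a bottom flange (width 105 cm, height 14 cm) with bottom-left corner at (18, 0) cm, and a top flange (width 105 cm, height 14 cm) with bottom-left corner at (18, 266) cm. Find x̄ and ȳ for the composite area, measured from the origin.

web: A = 18 × 280 = 5040.00, centroid at (9.00, 140.00).
bottom flange: A = 105 × 14 = 1470.00, centroid at (70.50, 7.00).
top flange: A = 105 × 14 = 1470.00, centroid at (70.50, 273.00).
ΣA = 7980.00 cm², ΣAx̄ = 252630.00 cm³, ΣAȳ = 1117200.00 cm³.
x̄ = 252630.00/7980.00 = 31.66 cm; ȳ = 1117200.00/7980.00 = 140.00 cm.

x̄ = 31.66 cm, ȳ = 140.00 cm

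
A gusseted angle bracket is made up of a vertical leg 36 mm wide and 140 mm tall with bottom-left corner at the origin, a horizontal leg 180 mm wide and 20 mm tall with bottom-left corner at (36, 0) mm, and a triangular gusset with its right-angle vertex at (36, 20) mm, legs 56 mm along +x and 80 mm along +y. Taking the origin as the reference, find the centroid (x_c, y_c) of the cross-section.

x_c = 61.28 mm, y_c = 45.34 mm

vertical leg: A = 36 × 140 = 5040.00, centroid at (18.00, 70.00).
horizontal leg: A = 180 × 20 = 3600.00, centroid at (126.00, 10.00).
gusset: A = ½·56·80 = 2240.00, centroid at (54.67, 46.67).
ΣA = 10880.00 mm²
ΣAx_c = (5040.00)(18.00) + (3600.00)(126.00) + (2240.00)(54.67) = 666773.33 mm³
ΣAy_c = (5040.00)(70.00) + (3600.00)(10.00) + (2240.00)(46.67) = 493333.33 mm³
x_c = 666773.33 / 10880.00 = 61.28 mm
y_c = 493333.33 / 10880.00 = 45.34 mm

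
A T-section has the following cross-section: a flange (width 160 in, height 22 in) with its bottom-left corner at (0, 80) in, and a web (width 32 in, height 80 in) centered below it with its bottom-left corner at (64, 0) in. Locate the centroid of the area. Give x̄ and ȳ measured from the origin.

web: A = 32 × 80 = 2560.00, centroid at (80.00, 40.00).
flange: A = 160 × 22 = 3520.00, centroid at (80.00, 91.00).
ΣA = 6080.00 in², ΣAx̄ = 486400.00 in³, ΣAȳ = 422720.00 in³.
x̄ = 486400.00/6080.00 = 80.00 in; ȳ = 422720.00/6080.00 = 69.53 in.

x̄ = 80.00 in, ȳ = 69.53 in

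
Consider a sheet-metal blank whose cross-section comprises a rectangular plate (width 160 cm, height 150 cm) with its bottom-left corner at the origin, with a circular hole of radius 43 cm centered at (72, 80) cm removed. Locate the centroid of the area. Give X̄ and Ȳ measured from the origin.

X̄ = 82.55 cm, Ȳ = 73.40 cm

plate: A = 160 × 150 = 24000.00, centroid at (80.00, 75.00).
hole: A = −π·43² = -5808.80, centroid at (72.00, 80.00).
ΣA = 18191.20 cm²
ΣAX̄ = (24000.00)(80.00) + (-5808.80)(72.00) = 1501766.05 cm³
ΣAȲ = (24000.00)(75.00) + (-5808.80)(80.00) = 1335295.61 cm³
X̄ = 1501766.05 / 18191.20 = 82.55 cm
Ȳ = 1335295.61 / 18191.20 = 73.40 cm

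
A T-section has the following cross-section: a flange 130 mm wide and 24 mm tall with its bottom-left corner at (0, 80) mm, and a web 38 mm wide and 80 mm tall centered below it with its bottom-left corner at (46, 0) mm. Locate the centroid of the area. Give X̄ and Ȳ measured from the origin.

web: A = 38 × 80 = 3040.00, centroid at (65.00, 40.00).
flange: A = 130 × 24 = 3120.00, centroid at (65.00, 92.00).
ΣA = 6160.00 mm², ΣAX̄ = 400400.00 mm³, ΣAȲ = 408640.00 mm³.
X̄ = 400400.00/6160.00 = 65.00 mm; Ȳ = 408640.00/6160.00 = 66.34 mm.

X̄ = 65.00 mm, Ȳ = 66.34 mm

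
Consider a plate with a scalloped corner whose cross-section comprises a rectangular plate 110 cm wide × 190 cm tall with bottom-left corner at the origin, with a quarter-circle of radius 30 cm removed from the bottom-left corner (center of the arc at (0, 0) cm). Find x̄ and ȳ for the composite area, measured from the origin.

Part | A | x̄ᵢ | ȳᵢ | A·x̄ᵢ | A·ȳᵢ
plate | 20900.00 | 55.00 | 95.00 | 1149500.00 | 1985500.00
removed quarter-circle | -706.86 | 12.73 | 12.73 | -9000.00 | -9000.00
Σ | 20193.14 |  |  | 1140500.00 | 1976500.00
x̄ = 1140500.00 / 20193.14 = 56.48 cm
ȳ = 1976500.00 / 20193.14 = 97.88 cm

x̄ = 56.48 cm, ȳ = 97.88 cm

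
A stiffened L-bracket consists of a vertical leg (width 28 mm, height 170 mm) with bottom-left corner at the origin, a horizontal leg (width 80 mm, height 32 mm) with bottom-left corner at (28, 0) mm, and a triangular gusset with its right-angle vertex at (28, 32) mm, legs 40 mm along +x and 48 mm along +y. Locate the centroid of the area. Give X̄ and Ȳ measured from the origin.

X̄ = 33.86 mm, Ȳ = 59.38 mm

vertical leg: A = 28 × 170 = 4760.00, centroid at (14.00, 85.00).
horizontal leg: A = 80 × 32 = 2560.00, centroid at (68.00, 16.00).
gusset: A = ½·40·48 = 960.00, centroid at (41.33, 48.00).
ΣA = 8280.00 mm²
ΣAX̄ = (4760.00)(14.00) + (2560.00)(68.00) + (960.00)(41.33) = 280400.00 mm³
ΣAȲ = (4760.00)(85.00) + (2560.00)(16.00) + (960.00)(48.00) = 491640.00 mm³
X̄ = 280400.00 / 8280.00 = 33.86 mm
Ȳ = 491640.00 / 8280.00 = 59.38 mm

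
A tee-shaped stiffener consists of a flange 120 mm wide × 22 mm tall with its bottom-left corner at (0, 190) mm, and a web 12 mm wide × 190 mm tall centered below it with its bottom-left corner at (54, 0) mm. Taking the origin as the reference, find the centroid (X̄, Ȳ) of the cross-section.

Part | A | x̄ᵢ | ȳᵢ | A·x̄ᵢ | A·ȳᵢ
web | 2280.00 | 60.00 | 95.00 | 136800.00 | 216600.00
flange | 2640.00 | 60.00 | 201.00 | 158400.00 | 530640.00
Σ | 4920.00 |  |  | 295200.00 | 747240.00
X̄ = 295200.00 / 4920.00 = 60.00 mm
Ȳ = 747240.00 / 4920.00 = 151.88 mm

X̄ = 60.00 mm, Ȳ = 151.88 mm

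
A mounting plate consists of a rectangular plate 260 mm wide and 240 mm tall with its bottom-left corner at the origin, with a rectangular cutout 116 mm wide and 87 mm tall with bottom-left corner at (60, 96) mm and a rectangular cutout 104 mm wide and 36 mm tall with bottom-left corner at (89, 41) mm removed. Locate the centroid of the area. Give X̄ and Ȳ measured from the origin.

Part | A | x̄ᵢ | ȳᵢ | A·x̄ᵢ | A·ȳᵢ
plate | 62400.00 | 130.00 | 120.00 | 8112000.00 | 7488000.00
hole 1 | -10092.00 | 118.00 | 139.50 | -1190856.00 | -1407834.00
hole 2 | -3744.00 | 141.00 | 59.00 | -527904.00 | -220896.00
Σ | 48564.00 |  |  | 6393240.00 | 5859270.00
X̄ = 6393240.00 / 48564.00 = 131.65 mm
Ȳ = 5859270.00 / 48564.00 = 120.65 mm

X̄ = 131.65 mm, Ȳ = 120.65 mm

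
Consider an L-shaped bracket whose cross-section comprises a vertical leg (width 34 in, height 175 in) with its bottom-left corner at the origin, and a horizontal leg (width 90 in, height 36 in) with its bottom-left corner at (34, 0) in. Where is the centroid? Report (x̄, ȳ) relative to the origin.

x̄ = 38.86 in, ȳ = 63.00 in

vertical leg: A = 34 × 175 = 5950.00, centroid at (17.00, 87.50).
horizontal leg: A = 90 × 36 = 3240.00, centroid at (79.00, 18.00).
ΣA = 9190.00 in²
ΣAx̄ = (5950.00)(17.00) + (3240.00)(79.00) = 357110.00 in³
ΣAȳ = (5950.00)(87.50) + (3240.00)(18.00) = 578945.00 in³
x̄ = 357110.00 / 9190.00 = 38.86 in
ȳ = 578945.00 / 9190.00 = 63.00 in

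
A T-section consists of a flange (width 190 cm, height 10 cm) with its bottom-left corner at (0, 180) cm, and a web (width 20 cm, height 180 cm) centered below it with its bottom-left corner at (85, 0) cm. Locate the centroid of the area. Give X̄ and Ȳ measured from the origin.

Part | A | x̄ᵢ | ȳᵢ | A·x̄ᵢ | A·ȳᵢ
web | 3600.00 | 95.00 | 90.00 | 342000.00 | 324000.00
flange | 1900.00 | 95.00 | 185.00 | 180500.00 | 351500.00
Σ | 5500.00 |  |  | 522500.00 | 675500.00
X̄ = 522500.00 / 5500.00 = 95.00 cm
Ȳ = 675500.00 / 5500.00 = 122.82 cm

X̄ = 95.00 cm, Ȳ = 122.82 cm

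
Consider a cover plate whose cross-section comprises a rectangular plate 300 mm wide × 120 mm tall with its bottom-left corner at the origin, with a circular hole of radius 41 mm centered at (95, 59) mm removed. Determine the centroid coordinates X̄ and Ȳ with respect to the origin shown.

X̄ = 159.46 mm, Ȳ = 60.17 mm

Part | A | x̄ᵢ | ȳᵢ | A·x̄ᵢ | A·ȳᵢ
plate | 36000.00 | 150.00 | 60.00 | 5400000.00 | 2160000.00
hole | -5281.02 | 95.00 | 59.00 | -501696.64 | -311580.02
Σ | 30718.98 |  |  | 4898303.36 | 1848419.98
X̄ = 4898303.36 / 30718.98 = 159.46 mm
Ȳ = 1848419.98 / 30718.98 = 60.17 mm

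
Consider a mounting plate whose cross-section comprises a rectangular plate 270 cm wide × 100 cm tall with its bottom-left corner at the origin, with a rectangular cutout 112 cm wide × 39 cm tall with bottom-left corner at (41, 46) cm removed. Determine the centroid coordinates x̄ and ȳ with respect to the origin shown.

plate: A = 270 × 100 = 27000.00, centroid at (135.00, 50.00).
hole: A = −(112 × 39) = -4368.00, centroid at (97.00, 65.50).
ΣA = 22632.00 cm²
ΣAx̄ = (27000.00)(135.00) + (-4368.00)(97.00) = 3221304.00 cm³
ΣAȳ = (27000.00)(50.00) + (-4368.00)(65.50) = 1063896.00 cm³
x̄ = 3221304.00 / 22632.00 = 142.33 cm
ȳ = 1063896.00 / 22632.00 = 47.01 cm

x̄ = 142.33 cm, ȳ = 47.01 cm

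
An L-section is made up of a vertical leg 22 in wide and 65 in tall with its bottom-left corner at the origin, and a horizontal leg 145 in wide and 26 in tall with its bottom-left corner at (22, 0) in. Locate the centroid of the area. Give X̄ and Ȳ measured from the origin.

X̄ = 71.54 in, Ȳ = 18.36 in

Part | A | x̄ᵢ | ȳᵢ | A·x̄ᵢ | A·ȳᵢ
vertical leg | 1430.00 | 11.00 | 32.50 | 15730.00 | 46475.00
horizontal leg | 3770.00 | 94.50 | 13.00 | 356265.00 | 49010.00
Σ | 5200.00 |  |  | 371995.00 | 95485.00
X̄ = 371995.00 / 5200.00 = 71.54 in
Ȳ = 95485.00 / 5200.00 = 18.36 in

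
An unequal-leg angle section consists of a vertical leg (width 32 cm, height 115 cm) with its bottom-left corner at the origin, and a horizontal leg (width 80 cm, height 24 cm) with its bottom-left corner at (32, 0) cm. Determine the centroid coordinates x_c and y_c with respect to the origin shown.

x_c = 35.20 cm, y_c = 41.90 cm

vertical leg: A = 32 × 115 = 3680.00, centroid at (16.00, 57.50).
horizontal leg: A = 80 × 24 = 1920.00, centroid at (72.00, 12.00).
ΣA = 5600.00 cm²
ΣAx_c = (3680.00)(16.00) + (1920.00)(72.00) = 197120.00 cm³
ΣAy_c = (3680.00)(57.50) + (1920.00)(12.00) = 234640.00 cm³
x_c = 197120.00 / 5600.00 = 35.20 cm
y_c = 234640.00 / 5600.00 = 41.90 cm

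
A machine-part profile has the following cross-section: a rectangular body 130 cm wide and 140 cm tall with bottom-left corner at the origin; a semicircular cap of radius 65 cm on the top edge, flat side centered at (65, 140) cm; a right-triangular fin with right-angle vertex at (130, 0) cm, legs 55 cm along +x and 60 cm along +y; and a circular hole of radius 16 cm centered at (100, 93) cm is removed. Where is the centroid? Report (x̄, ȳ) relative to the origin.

Part | A | x̄ᵢ | ȳᵢ | A·x̄ᵢ | A·ȳᵢ
rectangular body | 18200.00 | 65.00 | 70.00 | 1183000.00 | 1274000.00
semicircular top | 6636.61 | 65.00 | 167.59 | 431379.94 | 1112209.36
triangular fin | 1650.00 | 148.33 | 20.00 | 244750.00 | 33000.00
hole | -804.25 | 100.00 | 93.00 | -80424.77 | -74795.04
Σ | 25682.37 |  |  | 1778705.17 | 2344414.32
x̄ = 1778705.17 / 25682.37 = 69.26 cm
ȳ = 2344414.32 / 25682.37 = 91.28 cm

x̄ = 69.26 cm, ȳ = 91.28 cm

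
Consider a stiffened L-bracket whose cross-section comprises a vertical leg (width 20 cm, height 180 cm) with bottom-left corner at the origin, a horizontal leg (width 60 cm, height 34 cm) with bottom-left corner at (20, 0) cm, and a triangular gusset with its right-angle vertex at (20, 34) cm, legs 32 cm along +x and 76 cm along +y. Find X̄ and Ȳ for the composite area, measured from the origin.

X̄ = 25.57 cm, Ȳ = 62.84 cm

vertical leg: A = 20 × 180 = 3600.00, centroid at (10.00, 90.00).
horizontal leg: A = 60 × 34 = 2040.00, centroid at (50.00, 17.00).
gusset: A = ½·32·76 = 1216.00, centroid at (30.67, 59.33).
ΣA = 6856.00 cm², ΣAX̄ = 175290.67 cm³, ΣAȲ = 430829.33 cm³.
X̄ = 175290.67/6856.00 = 25.57 cm; Ȳ = 430829.33/6856.00 = 62.84 cm.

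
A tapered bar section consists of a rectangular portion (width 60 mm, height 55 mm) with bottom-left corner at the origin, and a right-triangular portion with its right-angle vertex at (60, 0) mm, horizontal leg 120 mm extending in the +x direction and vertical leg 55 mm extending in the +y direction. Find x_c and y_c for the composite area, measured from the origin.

x_c = 65.00 mm, y_c = 22.92 mm

Part | A | x̄ᵢ | ȳᵢ | A·x̄ᵢ | A·ȳᵢ
rectangular portion | 3300.00 | 30.00 | 27.50 | 99000.00 | 90750.00
triangular portion | 3300.00 | 100.00 | 18.33 | 330000.00 | 60500.00
Σ | 6600.00 |  |  | 429000.00 | 151250.00
x_c = 429000.00 / 6600.00 = 65.00 mm
y_c = 151250.00 / 6600.00 = 22.92 mm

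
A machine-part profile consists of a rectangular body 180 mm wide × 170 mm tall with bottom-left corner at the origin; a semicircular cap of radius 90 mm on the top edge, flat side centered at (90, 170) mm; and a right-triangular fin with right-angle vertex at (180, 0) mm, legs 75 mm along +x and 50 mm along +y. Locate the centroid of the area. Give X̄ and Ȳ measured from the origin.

X̄ = 94.77 mm, Ȳ = 116.85 mm

Part | A | x̄ᵢ | ȳᵢ | A·x̄ᵢ | A·ȳᵢ
rectangular body | 30600.00 | 90.00 | 85.00 | 2754000.00 | 2601000.00
semicircular top | 12723.45 | 90.00 | 208.20 | 1145110.52 | 2648986.54
triangular fin | 1875.00 | 205.00 | 16.67 | 384375.00 | 31250.00
Σ | 45198.45 |  |  | 4283485.52 | 5281236.54
X̄ = 4283485.52 / 45198.45 = 94.77 mm
Ȳ = 5281236.54 / 45198.45 = 116.85 mm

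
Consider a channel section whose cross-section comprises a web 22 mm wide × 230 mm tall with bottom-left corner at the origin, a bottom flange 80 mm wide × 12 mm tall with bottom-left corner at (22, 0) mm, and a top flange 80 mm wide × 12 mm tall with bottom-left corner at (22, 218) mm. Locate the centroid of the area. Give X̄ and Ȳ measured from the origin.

web: A = 22 × 230 = 5060.00, centroid at (11.00, 115.00).
bottom flange: A = 80 × 12 = 960.00, centroid at (62.00, 6.00).
top flange: A = 80 × 12 = 960.00, centroid at (62.00, 224.00).
ΣA = 6980.00 mm², ΣAX̄ = 174700.00 mm³, ΣAȲ = 802700.00 mm³.
X̄ = 174700.00/6980.00 = 25.03 mm; Ȳ = 802700.00/6980.00 = 115.00 mm.

X̄ = 25.03 mm, Ȳ = 115.00 mm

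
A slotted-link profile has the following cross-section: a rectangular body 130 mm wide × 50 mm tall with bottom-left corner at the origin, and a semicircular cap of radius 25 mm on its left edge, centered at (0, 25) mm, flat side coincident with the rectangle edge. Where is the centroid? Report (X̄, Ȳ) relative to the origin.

X̄ = 55.08 mm, Ȳ = 25.00 mm

Part | A | x̄ᵢ | ȳᵢ | A·x̄ᵢ | A·ȳᵢ
rectangular body | 6500.00 | 65.00 | 25.00 | 422500.00 | 162500.00
semicircular end | 981.75 | -10.61 | 25.00 | -10416.67 | 24543.69
Σ | 7481.75 |  |  | 412083.33 | 187043.69
X̄ = 412083.33 / 7481.75 = 55.08 mm
Ȳ = 187043.69 / 7481.75 = 25.00 mm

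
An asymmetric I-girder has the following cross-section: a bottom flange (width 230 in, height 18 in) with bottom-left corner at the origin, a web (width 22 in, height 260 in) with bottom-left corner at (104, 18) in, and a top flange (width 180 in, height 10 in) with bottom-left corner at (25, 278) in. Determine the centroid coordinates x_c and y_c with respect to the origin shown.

x_c = 115.00 in, y_c = 119.49 in

Part | A | x̄ᵢ | ȳᵢ | A·x̄ᵢ | A·ȳᵢ
bottom flange | 4140.00 | 115.00 | 9.00 | 476100.00 | 37260.00
web | 5720.00 | 115.00 | 148.00 | 657800.00 | 846560.00
top flange | 1800.00 | 115.00 | 283.00 | 207000.00 | 509400.00
Σ | 11660.00 |  |  | 1340900.00 | 1393220.00
x_c = 1340900.00 / 11660.00 = 115.00 in
y_c = 1393220.00 / 11660.00 = 119.49 in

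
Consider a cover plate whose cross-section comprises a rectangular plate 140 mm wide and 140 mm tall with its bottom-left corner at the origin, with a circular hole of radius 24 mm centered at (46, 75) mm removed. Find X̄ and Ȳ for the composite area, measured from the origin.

plate: A = 140 × 140 = 19600.00, centroid at (70.00, 70.00).
hole: A = −π·24² = -1809.56, centroid at (46.00, 75.00).
ΣA = 17790.44 mm², ΣAX̄ = 1288760.36 mm³, ΣAȲ = 1236283.20 mm³.
X̄ = 1288760.36/17790.44 = 72.44 mm; Ȳ = 1236283.20/17790.44 = 69.49 mm.

X̄ = 72.44 mm, Ȳ = 69.49 mm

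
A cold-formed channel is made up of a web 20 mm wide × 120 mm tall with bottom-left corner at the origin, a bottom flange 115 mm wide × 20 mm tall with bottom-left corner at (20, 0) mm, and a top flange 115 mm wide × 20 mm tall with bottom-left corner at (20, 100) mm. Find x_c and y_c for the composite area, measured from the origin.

Part | A | x̄ᵢ | ȳᵢ | A·x̄ᵢ | A·ȳᵢ
web | 2400.00 | 10.00 | 60.00 | 24000.00 | 144000.00
bottom flange | 2300.00 | 77.50 | 10.00 | 178250.00 | 23000.00
top flange | 2300.00 | 77.50 | 110.00 | 178250.00 | 253000.00
Σ | 7000.00 |  |  | 380500.00 | 420000.00
x_c = 380500.00 / 7000.00 = 54.36 mm
y_c = 420000.00 / 7000.00 = 60.00 mm

x_c = 54.36 mm, y_c = 60.00 mm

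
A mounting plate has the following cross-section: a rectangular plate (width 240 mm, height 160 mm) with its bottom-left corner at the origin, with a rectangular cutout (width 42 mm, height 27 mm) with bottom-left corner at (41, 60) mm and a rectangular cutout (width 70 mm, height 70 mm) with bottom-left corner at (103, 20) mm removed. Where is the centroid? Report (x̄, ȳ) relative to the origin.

x̄ = 119.31 mm, ȳ = 84.01 mm

plate: A = 240 × 160 = 38400.00, centroid at (120.00, 80.00).
hole 1: A = −(42 × 27) = -1134.00, centroid at (62.00, 73.50).
hole 2: A = −(70 × 70) = -4900.00, centroid at (138.00, 55.00).
ΣA = 32366.00 mm², ΣAx̄ = 3861492.00 mm³, ΣAȳ = 2719151.00 mm³.
x̄ = 3861492.00/32366.00 = 119.31 mm; ȳ = 2719151.00/32366.00 = 84.01 mm.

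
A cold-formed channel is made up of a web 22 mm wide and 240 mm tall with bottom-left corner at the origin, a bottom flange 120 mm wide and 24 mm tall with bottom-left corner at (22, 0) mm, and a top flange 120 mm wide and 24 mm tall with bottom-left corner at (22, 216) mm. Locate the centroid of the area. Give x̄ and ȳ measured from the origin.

x̄ = 48.04 mm, ȳ = 120.00 mm

web: A = 22 × 240 = 5280.00, centroid at (11.00, 120.00).
bottom flange: A = 120 × 24 = 2880.00, centroid at (82.00, 12.00).
top flange: A = 120 × 24 = 2880.00, centroid at (82.00, 228.00).
ΣA = 11040.00 mm², ΣAx̄ = 530400.00 mm³, ΣAȳ = 1324800.00 mm³.
x̄ = 530400.00/11040.00 = 48.04 mm; ȳ = 1324800.00/11040.00 = 120.00 mm.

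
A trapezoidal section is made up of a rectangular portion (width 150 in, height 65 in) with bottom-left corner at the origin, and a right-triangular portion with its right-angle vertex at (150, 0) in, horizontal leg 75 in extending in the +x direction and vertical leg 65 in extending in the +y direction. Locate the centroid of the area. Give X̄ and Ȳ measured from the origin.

rectangular portion: A = 150 × 65 = 9750.00, centroid at (75.00, 32.50).
triangular portion: A = ½·75·65 = 2437.50, centroid at (175.00, 21.67).
ΣA = 12187.50 in²
ΣAX̄ = (9750.00)(75.00) + (2437.50)(175.00) = 1157812.50 in³
ΣAȲ = (9750.00)(32.50) + (2437.50)(21.67) = 369687.50 in³
X̄ = 1157812.50 / 12187.50 = 95.00 in
Ȳ = 369687.50 / 12187.50 = 30.33 in

X̄ = 95.00 in, Ȳ = 30.33 in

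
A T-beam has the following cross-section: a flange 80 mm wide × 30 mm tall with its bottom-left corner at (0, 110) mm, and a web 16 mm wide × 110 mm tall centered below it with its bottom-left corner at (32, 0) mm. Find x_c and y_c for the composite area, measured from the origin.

x_c = 40.00 mm, y_c = 95.38 mm

Part | A | x̄ᵢ | ȳᵢ | A·x̄ᵢ | A·ȳᵢ
web | 1760.00 | 40.00 | 55.00 | 70400.00 | 96800.00
flange | 2400.00 | 40.00 | 125.00 | 96000.00 | 300000.00
Σ | 4160.00 |  |  | 166400.00 | 396800.00
x_c = 166400.00 / 4160.00 = 40.00 mm
y_c = 396800.00 / 4160.00 = 95.38 mm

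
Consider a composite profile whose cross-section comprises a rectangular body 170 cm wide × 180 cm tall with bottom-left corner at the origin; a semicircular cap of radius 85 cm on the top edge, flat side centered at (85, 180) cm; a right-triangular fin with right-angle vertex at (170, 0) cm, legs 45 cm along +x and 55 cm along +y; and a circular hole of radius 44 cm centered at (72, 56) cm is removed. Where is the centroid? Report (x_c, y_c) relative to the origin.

x_c = 90.47 cm, y_c = 131.75 cm

Part | A | x̄ᵢ | ȳᵢ | A·x̄ᵢ | A·ȳᵢ
rectangular body | 30600.00 | 85.00 | 90.00 | 2601000.00 | 2754000.00
semicircular top | 11349.00 | 85.00 | 216.08 | 964665.29 | 2452237.29
triangular fin | 1237.50 | 185.00 | 18.33 | 228937.50 | 22687.50
hole | -6082.12 | 72.00 | 56.00 | -437912.88 | -340598.91
Σ | 37104.38 |  |  | 3356689.91 | 4888325.88
x_c = 3356689.91 / 37104.38 = 90.47 cm
y_c = 4888325.88 / 37104.38 = 131.75 cm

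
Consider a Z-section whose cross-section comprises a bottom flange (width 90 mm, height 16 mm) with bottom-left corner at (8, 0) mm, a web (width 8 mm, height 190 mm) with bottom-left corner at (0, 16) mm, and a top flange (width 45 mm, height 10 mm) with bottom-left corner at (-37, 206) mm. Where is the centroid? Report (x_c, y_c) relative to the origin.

Part | A | x̄ᵢ | ȳᵢ | A·x̄ᵢ | A·ȳᵢ
bottom flange | 1440.00 | 53.00 | 8.00 | 76320.00 | 11520.00
web | 1520.00 | 4.00 | 111.00 | 6080.00 | 168720.00
top flange | 450.00 | -14.50 | 211.00 | -6525.00 | 94950.00
Σ | 3410.00 |  |  | 75875.00 | 275190.00
x_c = 75875.00 / 3410.00 = 22.25 mm
y_c = 275190.00 / 3410.00 = 80.70 mm

x_c = 22.25 mm, y_c = 80.70 mm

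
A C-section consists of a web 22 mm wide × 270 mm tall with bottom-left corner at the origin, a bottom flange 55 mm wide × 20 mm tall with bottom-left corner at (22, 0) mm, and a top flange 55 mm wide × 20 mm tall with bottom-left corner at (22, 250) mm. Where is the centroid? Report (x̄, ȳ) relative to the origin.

web: A = 22 × 270 = 5940.00, centroid at (11.00, 135.00).
bottom flange: A = 55 × 20 = 1100.00, centroid at (49.50, 10.00).
top flange: A = 55 × 20 = 1100.00, centroid at (49.50, 260.00).
ΣA = 8140.00 mm², ΣAx̄ = 174240.00 mm³, ΣAȳ = 1098900.00 mm³.
x̄ = 174240.00/8140.00 = 21.41 mm; ȳ = 1098900.00/8140.00 = 135.00 mm.

x̄ = 21.41 mm, ȳ = 135.00 mm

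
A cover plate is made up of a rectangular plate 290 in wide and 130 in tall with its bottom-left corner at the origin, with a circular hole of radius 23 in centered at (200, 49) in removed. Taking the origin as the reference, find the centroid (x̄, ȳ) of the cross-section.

plate: A = 290 × 130 = 37700.00, centroid at (145.00, 65.00).
hole: A = −π·23² = -1661.90, centroid at (200.00, 49.00).
ΣA = 36038.10 in²
ΣAx̄ = (37700.00)(145.00) + (-1661.90)(200.00) = 5134119.50 in³
ΣAȳ = (37700.00)(65.00) + (-1661.90)(49.00) = 2369066.78 in³
x̄ = 5134119.50 / 36038.10 = 142.46 in
ȳ = 2369066.78 / 36038.10 = 65.74 in

x̄ = 142.46 in, ȳ = 65.74 in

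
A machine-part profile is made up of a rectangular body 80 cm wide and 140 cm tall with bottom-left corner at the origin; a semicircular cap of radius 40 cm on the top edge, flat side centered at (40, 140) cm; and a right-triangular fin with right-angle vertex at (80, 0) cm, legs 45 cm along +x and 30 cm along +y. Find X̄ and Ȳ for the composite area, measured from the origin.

X̄ = 42.58 cm, Ȳ = 82.38 cm

rectangular body: A = 80 × 140 = 11200.00, centroid at (40.00, 70.00).
semicircular top: A = ½π·40² = 2513.27, centroid at (40.00, 156.98).
triangular fin: A = ½·45·30 = 675.00, centroid at (95.00, 10.00).
ΣA = 14388.27 cm²
ΣAX̄ = (11200.00)(40.00) + (2513.27)(40.00) + (675.00)(95.00) = 612655.96 cm³
ΣAȲ = (11200.00)(70.00) + (2513.27)(156.98) + (675.00)(10.00) = 1185275.04 cm³
X̄ = 612655.96 / 14388.27 = 42.58 cm
Ȳ = 1185275.04 / 14388.27 = 82.38 cm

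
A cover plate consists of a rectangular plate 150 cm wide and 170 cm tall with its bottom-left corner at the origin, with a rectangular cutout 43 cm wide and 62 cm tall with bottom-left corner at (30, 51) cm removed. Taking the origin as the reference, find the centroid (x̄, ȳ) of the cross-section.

x̄ = 77.74 cm, ȳ = 85.35 cm

Part | A | x̄ᵢ | ȳᵢ | A·x̄ᵢ | A·ȳᵢ
plate | 25500.00 | 75.00 | 85.00 | 1912500.00 | 2167500.00
hole | -2666.00 | 51.50 | 82.00 | -137299.00 | -218612.00
Σ | 22834.00 |  |  | 1775201.00 | 1948888.00
x̄ = 1775201.00 / 22834.00 = 77.74 cm
ȳ = 1948888.00 / 22834.00 = 85.35 cm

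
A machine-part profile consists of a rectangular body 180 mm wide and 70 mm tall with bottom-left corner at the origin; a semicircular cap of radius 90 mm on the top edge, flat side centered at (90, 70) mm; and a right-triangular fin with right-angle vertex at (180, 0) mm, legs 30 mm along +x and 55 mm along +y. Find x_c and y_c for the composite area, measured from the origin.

x_c = 93.16 mm, y_c = 70.09 mm

rectangular body: A = 180 × 70 = 12600.00, centroid at (90.00, 35.00).
semicircular top: A = ½π·90² = 12723.45, centroid at (90.00, 108.20).
triangular fin: A = ½·30·55 = 825.00, centroid at (190.00, 18.33).
ΣA = 26148.45 mm², ΣAx_c = 2435860.52 mm³, ΣAy_c = 1832766.52 mm³.
x_c = 2435860.52/26148.45 = 93.16 mm; y_c = 1832766.52/26148.45 = 70.09 mm.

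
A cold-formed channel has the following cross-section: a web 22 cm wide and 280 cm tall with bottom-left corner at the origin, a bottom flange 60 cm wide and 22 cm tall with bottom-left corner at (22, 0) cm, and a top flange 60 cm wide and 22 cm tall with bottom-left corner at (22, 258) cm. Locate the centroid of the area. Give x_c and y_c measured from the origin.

x_c = 23.30 cm, y_c = 140.00 cm

Part | A | x̄ᵢ | ȳᵢ | A·x̄ᵢ | A·ȳᵢ
web | 6160.00 | 11.00 | 140.00 | 67760.00 | 862400.00
bottom flange | 1320.00 | 52.00 | 11.00 | 68640.00 | 14520.00
top flange | 1320.00 | 52.00 | 269.00 | 68640.00 | 355080.00
Σ | 8800.00 |  |  | 205040.00 | 1232000.00
x_c = 205040.00 / 8800.00 = 23.30 cm
y_c = 1232000.00 / 8800.00 = 140.00 cm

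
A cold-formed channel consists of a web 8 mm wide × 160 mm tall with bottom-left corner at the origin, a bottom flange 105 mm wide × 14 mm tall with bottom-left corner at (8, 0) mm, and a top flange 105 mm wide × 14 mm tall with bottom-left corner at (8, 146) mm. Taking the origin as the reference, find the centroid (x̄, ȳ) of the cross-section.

web: A = 8 × 160 = 1280.00, centroid at (4.00, 80.00).
bottom flange: A = 105 × 14 = 1470.00, centroid at (60.50, 7.00).
top flange: A = 105 × 14 = 1470.00, centroid at (60.50, 153.00).
ΣA = 4220.00 mm², ΣAx̄ = 182990.00 mm³, ΣAȳ = 337600.00 mm³.
x̄ = 182990.00/4220.00 = 43.36 mm; ȳ = 337600.00/4220.00 = 80.00 mm.

x̄ = 43.36 mm, ȳ = 80.00 mm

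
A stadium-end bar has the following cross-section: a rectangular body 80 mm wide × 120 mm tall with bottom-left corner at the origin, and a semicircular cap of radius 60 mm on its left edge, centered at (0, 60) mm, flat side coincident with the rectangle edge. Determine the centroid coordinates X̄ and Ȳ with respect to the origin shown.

X̄ = 15.73 mm, Ȳ = 60.00 mm

rectangular body: A = 80 × 120 = 9600.00, centroid at (40.00, 60.00).
semicircular end: A = ½π·60² = 5654.87, centroid at (-25.46, 60.00).
ΣA = 15254.87 mm², ΣAX̄ = 240000.00 mm³, ΣAȲ = 915292.01 mm³.
X̄ = 240000.00/15254.87 = 15.73 mm; Ȳ = 915292.01/15254.87 = 60.00 mm.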